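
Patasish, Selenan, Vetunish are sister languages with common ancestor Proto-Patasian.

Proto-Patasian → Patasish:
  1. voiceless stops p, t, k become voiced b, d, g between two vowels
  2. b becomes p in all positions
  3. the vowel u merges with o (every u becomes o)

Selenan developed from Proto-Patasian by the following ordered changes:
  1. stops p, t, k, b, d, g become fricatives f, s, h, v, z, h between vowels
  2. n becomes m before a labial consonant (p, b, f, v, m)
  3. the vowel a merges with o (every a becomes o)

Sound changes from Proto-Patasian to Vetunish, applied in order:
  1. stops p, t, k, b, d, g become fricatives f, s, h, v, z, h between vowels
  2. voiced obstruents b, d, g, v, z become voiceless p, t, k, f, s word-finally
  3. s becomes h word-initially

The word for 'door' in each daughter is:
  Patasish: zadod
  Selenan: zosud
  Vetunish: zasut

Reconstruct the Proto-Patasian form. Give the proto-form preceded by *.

*zatud

Position 4: Patasish has o, Selenan has u, Vetunish has u. Selenan preserves u here (none of its changes turn any other segment into u), so the proto-segment is *u.
Position 3: Patasish has d, Selenan has s, Vetunish has s. Taking the neighbouring segments as reconstructed: Patasish d could go back to *t or *d; Selenan s could go back to *t or *s; Vetunish s could go back to *t or *s — the one source consistent with every daughter is *t.
This points to *zatud. Verify forward in each daughter:
Patasish: start from *zatud.
  rule 1 (intervocalic voicing): zatud → zadud
  rule 2: no change — zadud
  rule 3 (vowel merger): zadud → zadod
  ⇒ Patasish zadod
Selenan: *zatud > zasud > zosud  (by intervocalic lenition, vowel merger)
Vetunish: *zatud
  zatud → zasud   [intervocalic lenition]
  zasud → zasut   [final devoicing]
  zasut (rule 3 does not apply)
  giving Vetunish zasut.
No other proto-form is consistent with every reflex, so the reconstruction is *zatud.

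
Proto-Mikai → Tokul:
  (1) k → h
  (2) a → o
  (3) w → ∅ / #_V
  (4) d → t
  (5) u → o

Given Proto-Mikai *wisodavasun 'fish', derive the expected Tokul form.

Tokul: *wisodavasun
  wisodavasun (rule 1 does not apply)
  wisodavasun → wisodovosun   [vowel merger]
  wisodovosun → isodovosun   [glide loss]
  isodovosun → isotovosun   [unconditioned shift]
  isotovosun → isotovoson   [vowel merger]
  giving Tokul isotovoson.

isotovoson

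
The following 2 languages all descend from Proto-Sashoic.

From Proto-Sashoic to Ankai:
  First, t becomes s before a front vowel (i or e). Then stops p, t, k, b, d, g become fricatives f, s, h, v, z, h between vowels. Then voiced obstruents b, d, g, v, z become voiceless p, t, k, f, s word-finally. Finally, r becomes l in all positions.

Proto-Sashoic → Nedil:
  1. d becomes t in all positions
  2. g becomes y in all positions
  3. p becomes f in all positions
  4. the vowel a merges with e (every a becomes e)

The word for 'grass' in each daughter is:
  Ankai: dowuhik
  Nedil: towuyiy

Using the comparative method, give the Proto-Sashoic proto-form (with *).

Position 5: Ankai has h, Nedil has y. Taking the neighbouring segments as reconstructed: Ankai h could go back to *k or *g or *h; Nedil y could go back to *g or *y — the one source consistent with every daughter is *g.
Position 1: Ankai has d, Nedil has t. Ankai preserves d here (none of its changes turn any other segment into d), so the proto-segment is *d.
Continuing position by position gives *dowugig; check it forward:
Ankai: *dowugig > dowuhig > dowuhik  (by intervocalic lenition, final devoicing)
Nedil: *dowugig > towugig > towuyiy  (by unconditioned shift, unconditioned shift)
*dowugig is the unique common source.

*dowugig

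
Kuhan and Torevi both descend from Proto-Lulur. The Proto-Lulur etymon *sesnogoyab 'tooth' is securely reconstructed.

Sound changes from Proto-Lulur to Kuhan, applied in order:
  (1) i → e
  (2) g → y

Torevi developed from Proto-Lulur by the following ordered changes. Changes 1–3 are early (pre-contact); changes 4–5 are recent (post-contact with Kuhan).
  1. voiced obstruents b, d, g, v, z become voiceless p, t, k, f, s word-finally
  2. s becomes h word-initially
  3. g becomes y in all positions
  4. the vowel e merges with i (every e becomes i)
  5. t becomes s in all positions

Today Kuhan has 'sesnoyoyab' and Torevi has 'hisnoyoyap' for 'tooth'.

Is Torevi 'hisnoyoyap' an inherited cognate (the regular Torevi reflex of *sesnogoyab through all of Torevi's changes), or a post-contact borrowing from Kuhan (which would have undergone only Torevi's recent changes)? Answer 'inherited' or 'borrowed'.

inherited

If inherited, *sesnogoyab would pass through all of Torevi's changes:
Torevi: *sesnogoyab > sesnogoyap > hesnogoyap > hesnoyoyap > hisnoyoyap  (by final devoicing, debuccalisation, unconditioned shift, vowel merger)
If borrowed from Kuhan 'sesnoyoyab' after the early changes, it would undergo only the recent ones:
  rule 4 (vowel merger): sesnoyoyab → sisnoyoyab
  rule 5 (unconditioned shift): no change (sisnoyoyab)
  ⇒ as a loan: sisnoyoyab
Torevi 'hisnoyoyap' matches the inherited outcome exactly, so it is an inherited cognate, not a loan.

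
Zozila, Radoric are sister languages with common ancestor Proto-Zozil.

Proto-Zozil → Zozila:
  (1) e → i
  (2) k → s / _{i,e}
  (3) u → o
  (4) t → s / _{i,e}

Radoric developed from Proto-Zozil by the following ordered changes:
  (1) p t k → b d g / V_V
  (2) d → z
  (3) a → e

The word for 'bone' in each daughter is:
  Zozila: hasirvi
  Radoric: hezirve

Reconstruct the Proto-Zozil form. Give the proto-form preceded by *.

Position 2: Zozila has a, Radoric has e. Zozila preserves a here (none of its changes turn any other segment into a), so the proto-segment is *a.
Position 3: Zozila has s, Radoric has z. Taking the neighbouring segments as reconstructed: Zozila s could go back to *t or *k or *s; Radoric z could go back to *t or *d or *z — the one source consistent with every daughter is *t.
Position 7: Zozila has i, Radoric has e. Taking the neighbouring segments as reconstructed: Zozila i could go back to *e or *i; Radoric e could go back to *a or *e — the one source consistent with every daughter is *e.
Verify the candidate proto-form against each daughter:
Zozila: *hatirve > hatirvi > hasirvi  (by vowel merger, palatalisation)
Radoric: start from *hatirve.
  rule 1 (intervocalic voicing): hatirve → hadirve
  rule 2 (unconditioned shift): hadirve → hazirve
  rule 3 (vowel merger): hazirve → hezirve
  ⇒ Radoric hezirve
No other proto-form is consistent with every reflex, so the reconstruction is *hatirve.

*hatirve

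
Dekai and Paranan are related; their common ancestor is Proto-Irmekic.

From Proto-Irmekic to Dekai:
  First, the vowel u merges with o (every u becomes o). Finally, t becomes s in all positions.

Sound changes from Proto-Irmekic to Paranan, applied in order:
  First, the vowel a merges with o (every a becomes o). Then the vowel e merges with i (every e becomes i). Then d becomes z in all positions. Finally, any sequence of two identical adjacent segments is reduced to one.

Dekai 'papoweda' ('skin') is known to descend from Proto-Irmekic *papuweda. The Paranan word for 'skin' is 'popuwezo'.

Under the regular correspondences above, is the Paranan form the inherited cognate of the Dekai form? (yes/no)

no

Derive the expected Paranan reflex of *papuweda:
Paranan: start from *papuweda.
  rule 1 (vowel merger): papuweda → popuwedo
  rule 2 (vowel merger): popuwedo → popuwido
  rule 3 (unconditioned shift): popuwido → popuwizo
  rule 4: no change — popuwizo
  ⇒ Paranan popuwizo
The regular Paranan reflex would be 'popuwizo', but the attested form is 'popuwezo'. The correspondence is irregular, so they are not cognates (the Paranan form has a different source).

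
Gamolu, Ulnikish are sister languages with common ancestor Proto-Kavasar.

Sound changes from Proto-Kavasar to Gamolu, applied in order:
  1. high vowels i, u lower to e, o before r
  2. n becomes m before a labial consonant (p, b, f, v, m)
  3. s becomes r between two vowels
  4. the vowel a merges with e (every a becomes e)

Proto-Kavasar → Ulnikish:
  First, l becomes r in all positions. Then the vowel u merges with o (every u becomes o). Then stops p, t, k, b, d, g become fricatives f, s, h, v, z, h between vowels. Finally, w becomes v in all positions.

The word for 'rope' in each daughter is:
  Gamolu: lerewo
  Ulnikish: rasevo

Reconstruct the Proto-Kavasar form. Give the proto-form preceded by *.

Position 3: Gamolu has r, Ulnikish has s. Taking the neighbouring segments as reconstructed: Gamolu r could go back to *s or *r; Ulnikish s could go back to *t or *s — the one source consistent with every daughter is *s.
Position 2: Gamolu has e, Ulnikish has a. Ulnikish preserves a here (none of its changes turn any other segment into a), so the proto-segment is *a.
Continuing position by position gives *lasewo; check it forward:
Gamolu: *lasewo > larewo > lerewo  (by rhotacism, vowel merger)
Ulnikish: start from *lasewo.
  rule 1 (unconditioned shift): lasewo → rasewo
  rule 2: no change — rasewo
  rule 3: no change — rasewo
  rule 4 (unconditioned shift): rasewo → rasevo
  ⇒ Ulnikish rasevo
*lasewo is the unique common source.

*lasewo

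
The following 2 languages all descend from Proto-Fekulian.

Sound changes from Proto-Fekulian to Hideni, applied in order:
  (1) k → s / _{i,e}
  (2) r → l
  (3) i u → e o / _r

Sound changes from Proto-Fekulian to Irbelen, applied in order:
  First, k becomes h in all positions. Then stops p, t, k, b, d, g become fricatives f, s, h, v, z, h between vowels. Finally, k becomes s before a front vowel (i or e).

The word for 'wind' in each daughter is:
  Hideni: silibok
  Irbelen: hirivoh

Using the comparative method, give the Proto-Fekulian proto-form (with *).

*kiribok

Position 5: Hideni has b, Irbelen has v. Hideni preserves b here (none of its changes turn any other segment into b), so the proto-segment is *b.
Position 7: Hideni has k, Irbelen has h. Hideni preserves k here (none of its changes turn any other segment into k), so the proto-segment is *k.
This points to *kiribok. Verify forward in each daughter:
Hideni: *kiribok
  kiribok → siribok   [palatalisation]
  siribok → silibok   [unconditioned shift]
  silibok (rule 3 does not apply)
  giving Hideni silibok.
Irbelen: start from *kiribok.
  rule 1 (unconditioned shift): kiribok → hiriboh
  rule 2 (intervocalic lenition): hiriboh → hirivoh
  rule 3: no change — hirivoh
  ⇒ Irbelen hirivoh
No other proto-form is consistent with every reflex, so the reconstruction is *kiribok.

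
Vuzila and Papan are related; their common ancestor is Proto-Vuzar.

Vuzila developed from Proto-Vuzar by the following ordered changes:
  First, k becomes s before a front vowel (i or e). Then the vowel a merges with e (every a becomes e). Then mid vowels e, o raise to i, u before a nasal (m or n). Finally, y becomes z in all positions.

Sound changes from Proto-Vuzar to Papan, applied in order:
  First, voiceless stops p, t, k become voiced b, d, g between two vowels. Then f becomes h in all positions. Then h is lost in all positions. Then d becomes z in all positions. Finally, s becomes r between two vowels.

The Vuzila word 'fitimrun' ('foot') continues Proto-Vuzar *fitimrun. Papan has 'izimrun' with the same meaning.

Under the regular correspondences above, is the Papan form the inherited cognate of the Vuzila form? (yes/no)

yes

Derive the expected Papan reflex of *fitimrun:
Papan: start from *fitimrun.
  rule 1 (intervocalic voicing): fitimrun → fidimrun
  rule 2 (unconditioned shift): fidimrun → hidimrun
  rule 3 (h-loss): hidimrun → idimrun
  rule 4 (unconditioned shift): idimrun → izimrun
  rule 5: no change — izimrun
  ⇒ Papan izimrun
Papan 'izimrun' matches the regular reflex exactly, so the pair is cognate.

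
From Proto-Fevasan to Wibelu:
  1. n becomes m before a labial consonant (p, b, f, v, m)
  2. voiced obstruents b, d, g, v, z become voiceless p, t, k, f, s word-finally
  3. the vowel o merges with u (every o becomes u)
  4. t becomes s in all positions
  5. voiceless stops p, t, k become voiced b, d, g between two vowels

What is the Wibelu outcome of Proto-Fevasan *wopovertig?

wubuversik

Wibelu: start from *wopovertig.
  rule 1: no change — wopovertig
  rule 2 (final devoicing): wopovertig → wopovertik
  rule 3 (vowel merger): wopovertik → wupuvertik
  rule 4 (unconditioned shift): wupuvertik → wupuversik
  rule 5 (intervocalic voicing): wupuversik → wubuversik
  ⇒ Wibelu wubuversik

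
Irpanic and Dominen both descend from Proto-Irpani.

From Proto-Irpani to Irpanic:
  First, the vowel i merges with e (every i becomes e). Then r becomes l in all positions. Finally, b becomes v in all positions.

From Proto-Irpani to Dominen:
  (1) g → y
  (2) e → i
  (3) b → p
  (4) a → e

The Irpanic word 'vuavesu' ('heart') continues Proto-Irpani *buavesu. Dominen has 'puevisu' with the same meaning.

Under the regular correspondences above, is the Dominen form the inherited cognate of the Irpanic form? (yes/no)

yes

Derive the expected Dominen reflex of *buavesu:
Dominen: *buavesu > buavisu > puavisu > puevisu  (by vowel merger, unconditioned shift, vowel merger)
Dominen 'puevisu' matches the regular reflex exactly, so the pair is cognate.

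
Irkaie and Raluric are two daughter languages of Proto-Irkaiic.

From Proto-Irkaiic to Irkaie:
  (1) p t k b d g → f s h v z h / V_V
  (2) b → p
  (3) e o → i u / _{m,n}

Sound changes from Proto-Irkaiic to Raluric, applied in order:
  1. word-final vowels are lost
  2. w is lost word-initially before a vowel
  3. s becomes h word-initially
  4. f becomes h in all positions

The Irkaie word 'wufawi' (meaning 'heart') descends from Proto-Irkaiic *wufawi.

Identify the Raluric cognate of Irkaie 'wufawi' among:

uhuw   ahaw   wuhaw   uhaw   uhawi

Raluric: *wufawi
  wufawi → wufaw   [apocope]
  wufaw → ufaw   [glide loss]
  ufaw (rule 3 does not apply)
  ufaw → uhaw   [unconditioned shift]
  giving Raluric uhaw.
Only 'uhaw' matches the regular Raluric development of *wufawi.

uhaw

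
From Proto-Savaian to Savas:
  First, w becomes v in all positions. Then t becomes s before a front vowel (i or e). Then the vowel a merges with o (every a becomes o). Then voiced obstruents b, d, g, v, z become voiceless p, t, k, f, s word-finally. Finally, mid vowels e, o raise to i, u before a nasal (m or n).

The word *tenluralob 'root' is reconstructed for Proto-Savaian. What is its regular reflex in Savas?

sinlurolop

Savas: start from *tenluralob.
  rule 1: no change — tenluralob
  rule 2 (palatalisation): tenluralob → senluralob
  rule 3 (vowel merger): senluralob → senlurolob
  rule 4 (final devoicing): senlurolob → senlurolop
  rule 5 (pre-nasal raising): senlurolop → sinlurolop
  ⇒ Savas sinlurolop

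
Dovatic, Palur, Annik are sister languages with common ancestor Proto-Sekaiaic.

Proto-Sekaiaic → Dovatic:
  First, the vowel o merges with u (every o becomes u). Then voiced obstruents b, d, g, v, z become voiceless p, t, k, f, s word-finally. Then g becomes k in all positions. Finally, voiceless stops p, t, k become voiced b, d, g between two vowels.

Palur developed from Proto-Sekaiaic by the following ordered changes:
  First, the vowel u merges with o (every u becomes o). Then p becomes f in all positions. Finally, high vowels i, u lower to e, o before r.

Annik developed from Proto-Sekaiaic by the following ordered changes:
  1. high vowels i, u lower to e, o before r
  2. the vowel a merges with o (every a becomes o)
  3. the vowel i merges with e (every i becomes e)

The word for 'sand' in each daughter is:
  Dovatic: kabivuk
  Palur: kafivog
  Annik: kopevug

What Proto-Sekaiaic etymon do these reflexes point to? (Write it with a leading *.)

*kapivug

Position 6: Dovatic has u, Palur has o, Annik has u. Annik preserves u here (none of its changes turn any other segment into u), so the proto-segment is *u.
Position 4: Dovatic has i, Palur has i, Annik has e. Dovatic preserves i here (none of its changes turn any other segment into i), so the proto-segment is *i.
This points to *kapivug. Verify forward in each daughter:
Dovatic: start from *kapivug.
  rule 1: no change — kapivug
  rule 2 (final devoicing): kapivug → kapivuk
  rule 3: no change — kapivuk
  rule 4 (intervocalic voicing): kapivuk → kabivuk
  ⇒ Dovatic kabivuk
Palur: *kapivug > kapivog > kafivog  (by vowel merger, unconditioned shift)
Annik: *kapivug
  kapivug (rule 1 does not apply)
  kapivug → kopivug   [vowel merger]
  kopivug → kopevug   [vowel merger]
  giving Annik kopevug.
*kapivug is the unique common source.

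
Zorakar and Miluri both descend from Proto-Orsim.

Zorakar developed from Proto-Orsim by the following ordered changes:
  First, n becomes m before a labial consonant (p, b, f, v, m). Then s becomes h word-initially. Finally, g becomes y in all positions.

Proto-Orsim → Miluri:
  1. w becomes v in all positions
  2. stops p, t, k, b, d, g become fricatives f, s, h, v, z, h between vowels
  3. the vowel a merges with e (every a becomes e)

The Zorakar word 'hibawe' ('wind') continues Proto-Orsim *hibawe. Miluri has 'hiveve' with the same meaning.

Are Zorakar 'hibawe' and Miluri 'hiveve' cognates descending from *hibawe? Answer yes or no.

Derive the expected Miluri reflex of *hibawe:
Miluri: start from *hibawe.
  rule 1 (unconditioned shift): hibawe → hibave
  rule 2 (intervocalic lenition): hibave → hivave
  rule 3 (vowel merger): hivave → hiveve
  ⇒ Miluri hiveve
Miluri 'hiveve' matches the regular reflex exactly, so the pair is cognate.

yes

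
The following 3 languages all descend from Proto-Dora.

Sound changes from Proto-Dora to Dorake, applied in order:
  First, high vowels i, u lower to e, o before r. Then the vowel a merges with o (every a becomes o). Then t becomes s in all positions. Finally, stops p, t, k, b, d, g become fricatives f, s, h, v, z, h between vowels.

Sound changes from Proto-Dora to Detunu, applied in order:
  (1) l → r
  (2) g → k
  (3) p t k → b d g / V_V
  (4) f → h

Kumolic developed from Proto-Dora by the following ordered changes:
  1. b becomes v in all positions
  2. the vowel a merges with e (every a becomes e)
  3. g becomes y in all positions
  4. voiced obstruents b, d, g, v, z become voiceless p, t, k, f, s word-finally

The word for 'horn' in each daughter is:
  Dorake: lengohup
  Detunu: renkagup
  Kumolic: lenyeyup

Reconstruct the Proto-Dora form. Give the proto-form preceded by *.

*lengagup

Position 5: Dorake has o, Detunu has a, Kumolic has e. Detunu preserves a here (none of its changes turn any other segment into a), so the proto-segment is *a.
Position 4: Dorake has g, Detunu has k, Kumolic has y. Dorake preserves g here (none of its changes turn any other segment into g), so the proto-segment is *g.
Position 1: Dorake has l, Detunu has r, Kumolic has l. Dorake preserves l here (none of its changes turn any other segment into l), so the proto-segment is *l.
Verify the candidate proto-form against each daughter:
Dorake: start from *lengagup.
  rule 1: no change — lengagup
  rule 2 (vowel merger): lengagup → lengogup
  rule 3: no change — lengogup
  rule 4 (intervocalic lenition): lengogup → lengohup
  ⇒ Dorake lengohup
Detunu: *lengagup
  lengagup → rengagup   [unconditioned shift]
  rengagup → renkakup   [unconditioned shift]
  renkakup → renkagup   [intervocalic voicing]
  renkagup (rule 4 does not apply)
  giving Detunu renkagup.
Kumolic: start from *lengagup.
  rule 1: no change — lengagup
  rule 2 (vowel merger): lengagup → lengegup
  rule 3 (unconditioned shift): lengegup → lenyeyup
  rule 4: no change — lenyeyup
  ⇒ Kumolic lenyeyup
*lengagup is the unique common source.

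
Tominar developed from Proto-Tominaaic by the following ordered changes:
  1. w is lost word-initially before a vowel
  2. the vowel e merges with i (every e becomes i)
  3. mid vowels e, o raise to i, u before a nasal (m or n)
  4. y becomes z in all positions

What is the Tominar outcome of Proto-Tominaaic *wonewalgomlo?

uniwalgumlo

Tominar: *wonewalgomlo > onewalgomlo > oniwalgomlo > uniwalgumlo  (by glide loss, vowel merger, pre-nasal raising)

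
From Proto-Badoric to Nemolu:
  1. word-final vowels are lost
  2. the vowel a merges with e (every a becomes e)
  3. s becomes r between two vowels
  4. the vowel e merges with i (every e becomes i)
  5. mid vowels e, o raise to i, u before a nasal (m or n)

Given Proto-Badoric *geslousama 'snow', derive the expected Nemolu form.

Nemolu: *geslousama > geslousam > geslousem > geslourem > gislourim  (by apocope, vowel merger, rhotacism, vowel merger)

gislourim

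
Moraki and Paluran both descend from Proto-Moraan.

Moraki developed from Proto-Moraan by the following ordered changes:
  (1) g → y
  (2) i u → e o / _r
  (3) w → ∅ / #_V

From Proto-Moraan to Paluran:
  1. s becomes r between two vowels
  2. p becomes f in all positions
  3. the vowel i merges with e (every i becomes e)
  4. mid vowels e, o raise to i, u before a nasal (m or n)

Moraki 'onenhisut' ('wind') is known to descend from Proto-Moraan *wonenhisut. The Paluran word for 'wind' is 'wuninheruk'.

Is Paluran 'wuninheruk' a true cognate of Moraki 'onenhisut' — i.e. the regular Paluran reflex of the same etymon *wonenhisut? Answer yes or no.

no

Derive the expected Paluran reflex of *wonenhisut:
Paluran: start from *wonenhisut.
  rule 1 (rhotacism): wonenhisut → wonenhirut
  rule 2: no change — wonenhirut
  rule 3 (vowel merger): wonenhirut → wonenherut
  rule 4 (pre-nasal raising): wonenherut → wuninherut
  ⇒ Paluran wuninherut
The regular Paluran reflex would be 'wuninherut', but the attested form is 'wuninheruk'. The correspondence is irregular, so they are not cognates (the Paluran form has a different source).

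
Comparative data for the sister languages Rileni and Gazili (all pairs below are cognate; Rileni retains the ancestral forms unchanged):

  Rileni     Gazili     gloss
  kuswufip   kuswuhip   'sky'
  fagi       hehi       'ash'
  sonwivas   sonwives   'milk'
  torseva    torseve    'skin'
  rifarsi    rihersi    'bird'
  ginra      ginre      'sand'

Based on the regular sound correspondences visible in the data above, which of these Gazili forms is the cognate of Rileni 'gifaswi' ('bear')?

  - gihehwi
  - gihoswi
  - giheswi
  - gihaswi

rifarsi ~ rihersi — Rileni f corresponds to Gazili h between vowels (before a back vowel).
fagi ~ hehi, sonwivas ~ sonwives — Rileni a corresponds to Gazili e after a consonant, before a consonant other than r, m, n, p, b, f, v.
Applying these to Rileni 'gifaswi':
  gifaswi → gihaswi   (f→h between vowels (before a back vowel))
  gihaswi → giheswi   (a→e after a consonant, before a consonant other than r, m, n, p, b, f, v)
So the Gazili cognate is 'giheswi'.

giheswi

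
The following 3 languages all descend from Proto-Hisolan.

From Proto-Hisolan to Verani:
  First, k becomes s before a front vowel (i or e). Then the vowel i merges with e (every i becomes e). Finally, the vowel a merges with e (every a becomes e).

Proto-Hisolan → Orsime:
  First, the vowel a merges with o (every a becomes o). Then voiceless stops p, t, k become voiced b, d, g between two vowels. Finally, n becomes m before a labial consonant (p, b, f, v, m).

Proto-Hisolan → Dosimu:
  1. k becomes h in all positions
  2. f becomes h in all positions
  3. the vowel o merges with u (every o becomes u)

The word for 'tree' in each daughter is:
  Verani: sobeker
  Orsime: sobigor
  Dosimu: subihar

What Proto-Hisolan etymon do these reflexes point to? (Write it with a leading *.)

Position 6: Verani has e, Orsime has o, Dosimu has a. Dosimu preserves a here (none of its changes turn any other segment into a), so the proto-segment is *a.
Position 4: Verani has e, Orsime has i, Dosimu has i. Orsime preserves i here (none of its changes turn any other segment into i), so the proto-segment is *i.
Position 5: Verani has k, Orsime has g, Dosimu has h. Verani preserves k here (none of its changes turn any other segment into k), so the proto-segment is *k.
Continuing position by position gives *sobikar; check it forward:
Verani: *sobikar
  sobikar (rule 1 does not apply)
  sobikar → sobekar   [vowel merger]
  sobekar → sobeker   [vowel merger]
  giving Verani sobeker.
Orsime: *sobikar > sobikor > sobigor  (by vowel merger, intervocalic voicing)
Dosimu: *sobikar > sobihar > subihar  (by unconditioned shift, vowel merger)
Only *sobikar yields all of Verani sobeker, Orsime sobigor, Dosimu subihar.

*sobikar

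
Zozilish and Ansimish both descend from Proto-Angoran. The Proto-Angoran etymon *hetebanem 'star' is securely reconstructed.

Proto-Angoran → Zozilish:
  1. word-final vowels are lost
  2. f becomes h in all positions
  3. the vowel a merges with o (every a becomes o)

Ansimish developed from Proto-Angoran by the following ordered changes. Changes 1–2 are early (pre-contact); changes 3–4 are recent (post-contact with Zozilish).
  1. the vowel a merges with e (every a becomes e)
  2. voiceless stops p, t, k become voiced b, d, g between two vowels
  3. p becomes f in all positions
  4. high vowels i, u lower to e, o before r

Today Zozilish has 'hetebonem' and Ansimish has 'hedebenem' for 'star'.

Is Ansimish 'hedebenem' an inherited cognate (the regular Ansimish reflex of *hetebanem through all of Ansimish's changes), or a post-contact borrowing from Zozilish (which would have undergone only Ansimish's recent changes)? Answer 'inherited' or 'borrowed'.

inherited

If inherited, *hetebanem would pass through all of Ansimish's changes:
Ansimish: *hetebanem
  hetebanem → hetebenem   [vowel merger]
  hetebenem → hedebenem   [intervocalic voicing]
  hedebenem (rule 3 does not apply)
  hedebenem (rule 4 does not apply)
  giving Ansimish hedebenem.
If borrowed from Zozilish 'hetebonem' after the early changes, it would undergo only the recent ones:
  rule 3 (unconditioned shift): no change (hetebonem)
  rule 4 (pre-rhotic lowering): no change (hetebonem)
  ⇒ as a loan: hetebonem
Ansimish 'hedebenem' matches the inherited outcome exactly, so it is an inherited cognate, not a loan.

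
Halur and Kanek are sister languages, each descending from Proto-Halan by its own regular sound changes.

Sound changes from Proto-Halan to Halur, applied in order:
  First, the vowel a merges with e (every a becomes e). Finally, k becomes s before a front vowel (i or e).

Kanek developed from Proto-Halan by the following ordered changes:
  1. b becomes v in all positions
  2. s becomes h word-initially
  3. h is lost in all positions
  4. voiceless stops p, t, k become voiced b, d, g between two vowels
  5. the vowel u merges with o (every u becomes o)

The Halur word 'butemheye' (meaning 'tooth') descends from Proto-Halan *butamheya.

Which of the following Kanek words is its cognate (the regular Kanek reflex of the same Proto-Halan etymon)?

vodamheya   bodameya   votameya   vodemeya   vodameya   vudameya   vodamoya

Kanek: start from *butamheya.
  rule 1 (unconditioned shift): butamheya → vutamheya
  rule 2: no change — vutamheya
  rule 3 (h-loss): vutamheya → vutameya
  rule 4 (intervocalic voicing): vutameya → vudameya
  rule 5 (vowel merger): vudameya → vodameya
  ⇒ Kanek vodameya
Among the options, 'vodameya' alone shows every Kanek change applied in order.

vodameya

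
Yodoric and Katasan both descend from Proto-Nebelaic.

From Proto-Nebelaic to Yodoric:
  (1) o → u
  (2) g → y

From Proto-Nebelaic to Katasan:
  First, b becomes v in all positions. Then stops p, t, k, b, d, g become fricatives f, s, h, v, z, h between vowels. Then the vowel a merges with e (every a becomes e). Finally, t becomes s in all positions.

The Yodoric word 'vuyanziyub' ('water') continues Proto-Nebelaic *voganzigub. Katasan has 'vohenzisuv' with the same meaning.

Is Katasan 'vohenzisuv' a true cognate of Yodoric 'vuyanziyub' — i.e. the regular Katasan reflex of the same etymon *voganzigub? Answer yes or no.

no

Derive the expected Katasan reflex of *voganzigub:
Katasan: *voganzigub > voganziguv > vohanzihuv > vohenzihuv  (by unconditioned shift, intervocalic lenition, vowel merger)
The regular Katasan reflex would be 'vohenzihuv', but the attested form is 'vohenzisuv'. The correspondence is irregular, so they are not cognates (the Katasan form has a different source).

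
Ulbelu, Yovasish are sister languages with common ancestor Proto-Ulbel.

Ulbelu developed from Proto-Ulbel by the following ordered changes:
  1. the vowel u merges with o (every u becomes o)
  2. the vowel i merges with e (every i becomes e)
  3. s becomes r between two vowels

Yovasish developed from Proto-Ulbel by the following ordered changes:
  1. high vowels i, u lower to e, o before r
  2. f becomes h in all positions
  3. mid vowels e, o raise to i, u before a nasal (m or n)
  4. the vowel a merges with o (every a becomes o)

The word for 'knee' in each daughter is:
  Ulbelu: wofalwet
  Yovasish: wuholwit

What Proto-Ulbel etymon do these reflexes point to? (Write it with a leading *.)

Position 4: Ulbelu has a, Yovasish has o. Ulbelu preserves a here (none of its changes turn any other segment into a), so the proto-segment is *a.
Position 3: Ulbelu has f, Yovasish has h. Ulbelu preserves f here (none of its changes turn any other segment into f), so the proto-segment is *f.
This points to *wufalwit. Verify forward in each daughter:
Ulbelu: *wufalwit > wofalwit > wofalwet  (by vowel merger, vowel merger)
Yovasish: start from *wufalwit.
  rule 1: no change — wufalwit
  rule 2 (unconditioned shift): wufalwit → wuhalwit
  rule 3: no change — wuhalwit
  rule 4 (vowel merger): wuhalwit → wuholwit
  ⇒ Yovasish wuholwit
Only *wufalwit yields all of Ulbelu wofalwet, Yovasish wuholwit.

*wufalwit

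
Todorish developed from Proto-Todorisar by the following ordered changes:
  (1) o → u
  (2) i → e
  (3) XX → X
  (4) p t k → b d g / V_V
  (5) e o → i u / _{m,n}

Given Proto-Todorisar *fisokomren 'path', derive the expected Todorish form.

fesugumrin

Todorish: start from *fisokomren.
  rule 1 (vowel merger): fisokomren → fisukumren
  rule 2 (vowel merger): fisukumren → fesukumren
  rule 3: no change — fesukumren
  rule 4 (intervocalic voicing): fesukumren → fesugumren
  rule 5 (pre-nasal raising): fesugumren → fesugumrin
  ⇒ Todorish fesugumrin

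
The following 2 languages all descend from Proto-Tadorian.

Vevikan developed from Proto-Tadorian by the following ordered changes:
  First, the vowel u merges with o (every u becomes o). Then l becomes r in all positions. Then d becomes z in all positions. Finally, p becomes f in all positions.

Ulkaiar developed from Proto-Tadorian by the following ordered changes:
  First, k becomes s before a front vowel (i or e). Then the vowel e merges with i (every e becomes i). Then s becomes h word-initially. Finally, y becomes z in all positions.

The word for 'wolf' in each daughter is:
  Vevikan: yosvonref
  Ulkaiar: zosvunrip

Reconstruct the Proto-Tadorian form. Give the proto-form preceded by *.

*yosvunrep

Position 5: Vevikan has o, Ulkaiar has u. Ulkaiar preserves u here (none of its changes turn any other segment into u), so the proto-segment is *u.
Position 8: Vevikan has e, Ulkaiar has i. Vevikan preserves e here (none of its changes turn any other segment into e), so the proto-segment is *e.
Position 1: Vevikan has y, Ulkaiar has z. Vevikan preserves y here (none of its changes turn any other segment into y), so the proto-segment is *y.
This points to *yosvunrep. Verify forward in each daughter:
Vevikan: *yosvunrep > yosvonrep > yosvonref  (by vowel merger, unconditioned shift)
Ulkaiar: start from *yosvunrep.
  rule 1: no change — yosvunrep
  rule 2 (vowel merger): yosvunrep → yosvunrip
  rule 3: no change — yosvunrip
  rule 4 (unconditioned shift): yosvunrip → zosvunrip
  ⇒ Ulkaiar zosvunrip
No other proto-form is consistent with every reflex, so the reconstruction is *yosvunrep.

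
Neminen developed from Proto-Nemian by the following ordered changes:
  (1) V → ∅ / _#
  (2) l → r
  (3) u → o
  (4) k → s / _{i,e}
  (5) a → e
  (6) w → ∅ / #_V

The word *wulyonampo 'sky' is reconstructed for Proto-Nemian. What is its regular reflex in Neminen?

Neminen: *wulyonampo
  wulyonampo → wulyonamp   [apocope]
  wulyonamp → wuryonamp   [unconditioned shift]
  wuryonamp → woryonamp   [vowel merger]
  woryonamp (rule 4 does not apply)
  woryonamp → woryonemp   [vowel merger]
  woryonemp → oryonemp   [glide loss]
  giving Neminen oryonemp.

oryonemp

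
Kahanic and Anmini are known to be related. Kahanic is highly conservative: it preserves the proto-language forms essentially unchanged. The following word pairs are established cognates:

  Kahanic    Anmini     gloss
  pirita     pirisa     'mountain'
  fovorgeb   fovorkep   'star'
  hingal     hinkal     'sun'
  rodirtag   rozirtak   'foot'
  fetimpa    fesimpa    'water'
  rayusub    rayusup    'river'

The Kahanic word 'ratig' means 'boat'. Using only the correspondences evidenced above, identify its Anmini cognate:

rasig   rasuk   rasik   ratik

fetimpa ~ fesimpa — Kahanic t corresponds to Anmini s between vowels (before a front vowel).
rodirtag ~ rozirtak — Kahanic g corresponds to Anmini k word-finally.
Applying these to Kahanic 'ratig':
  ratig → rasig   (t→s between vowels (before a front vowel))
  rasig → rasik   (g→k word-finally)
So the Anmini cognate is 'rasik'.

rasik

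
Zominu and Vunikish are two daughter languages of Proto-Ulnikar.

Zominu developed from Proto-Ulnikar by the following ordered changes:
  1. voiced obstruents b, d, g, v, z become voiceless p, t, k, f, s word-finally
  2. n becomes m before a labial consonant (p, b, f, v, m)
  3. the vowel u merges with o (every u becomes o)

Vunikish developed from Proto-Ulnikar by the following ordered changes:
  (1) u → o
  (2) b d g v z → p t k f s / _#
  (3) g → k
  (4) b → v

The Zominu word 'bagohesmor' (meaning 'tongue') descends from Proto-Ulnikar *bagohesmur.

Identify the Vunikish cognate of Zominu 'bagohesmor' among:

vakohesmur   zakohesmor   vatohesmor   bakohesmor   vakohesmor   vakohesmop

Vunikish: *bagohesmur > bagohesmor > bakohesmor > vakohesmor  (by vowel merger, unconditioned shift, unconditioned shift)
Only 'vakohesmor' matches the regular Vunikish development of *bagohesmur.

vakohesmor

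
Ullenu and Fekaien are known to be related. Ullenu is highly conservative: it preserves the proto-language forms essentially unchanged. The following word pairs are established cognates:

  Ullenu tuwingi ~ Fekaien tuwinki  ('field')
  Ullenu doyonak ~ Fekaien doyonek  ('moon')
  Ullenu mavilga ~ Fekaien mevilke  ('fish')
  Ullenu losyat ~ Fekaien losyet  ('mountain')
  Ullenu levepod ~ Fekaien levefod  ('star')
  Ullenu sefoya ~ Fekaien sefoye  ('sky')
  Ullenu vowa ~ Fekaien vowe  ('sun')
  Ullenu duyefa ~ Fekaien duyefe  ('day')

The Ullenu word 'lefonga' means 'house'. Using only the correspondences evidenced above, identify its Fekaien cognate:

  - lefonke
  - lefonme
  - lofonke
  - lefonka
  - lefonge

mavilga ~ mevilke — Ullenu g corresponds to Fekaien k after a consonant, before a back vowel.
mavilga ~ mevilke, sefoya ~ sefoye — Ullenu a corresponds to Fekaien e word-finally.
Applying these to Ullenu 'lefonga':
  lefonga → lefonka   (g→k after a consonant, before a back vowel)
  lefonka → lefonke   (a→e word-finally)
So the Fekaien cognate is 'lefonke'.

lefonke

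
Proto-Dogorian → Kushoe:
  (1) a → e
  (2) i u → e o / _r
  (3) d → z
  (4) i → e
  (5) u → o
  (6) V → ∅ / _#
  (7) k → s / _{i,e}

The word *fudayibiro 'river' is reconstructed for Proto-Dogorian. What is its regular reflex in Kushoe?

Kushoe: start from *fudayibiro.
  rule 1 (vowel merger): fudayibiro → fudeyibiro
  rule 2 (pre-rhotic lowering): fudeyibiro → fudeyibero
  rule 3 (unconditioned shift): fudeyibero → fuzeyibero
  rule 4 (vowel merger): fuzeyibero → fuzeyebero
  rule 5 (vowel merger): fuzeyebero → fozeyebero
  rule 6 (apocope): fozeyebero → fozeyeber
  rule 7: no change — fozeyeber
  ⇒ Kushoe fozeyeber

fozeyeber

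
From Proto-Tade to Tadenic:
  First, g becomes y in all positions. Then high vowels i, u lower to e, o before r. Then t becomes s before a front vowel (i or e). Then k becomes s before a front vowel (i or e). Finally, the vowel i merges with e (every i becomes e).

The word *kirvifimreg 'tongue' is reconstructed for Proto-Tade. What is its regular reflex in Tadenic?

servefemrey

Tadenic: start from *kirvifimreg.
  rule 1 (unconditioned shift): kirvifimreg → kirvifimrey
  rule 2 (pre-rhotic lowering): kirvifimrey → kervifimrey
  rule 3: no change — kervifimrey
  rule 4 (palatalisation): kervifimrey → servifimrey
  rule 5 (vowel merger): servifimrey → servefemrey
  ⇒ Tadenic servefemrey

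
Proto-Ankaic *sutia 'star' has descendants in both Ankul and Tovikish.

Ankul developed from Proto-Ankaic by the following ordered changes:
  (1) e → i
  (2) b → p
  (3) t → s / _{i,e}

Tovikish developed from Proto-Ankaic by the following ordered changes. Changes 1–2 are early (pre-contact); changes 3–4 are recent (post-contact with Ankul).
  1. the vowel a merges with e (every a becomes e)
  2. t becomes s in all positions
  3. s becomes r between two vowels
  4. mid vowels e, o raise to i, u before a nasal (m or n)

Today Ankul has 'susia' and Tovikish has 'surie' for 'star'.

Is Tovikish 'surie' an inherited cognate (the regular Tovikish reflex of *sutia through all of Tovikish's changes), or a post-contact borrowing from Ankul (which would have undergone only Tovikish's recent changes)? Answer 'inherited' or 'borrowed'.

inherited

If inherited, *sutia would pass through all of Tovikish's changes:
Tovikish: *sutia > sutie > susie > surie  (by vowel merger, unconditioned shift, rhotacism)
If borrowed from Ankul 'susia' after the early changes, it would undergo only the recent ones:
  rule 3 (rhotacism): susia → suria
  rule 4 (pre-nasal raising): no change (suria)
  ⇒ as a loan: suria
Tovikish 'surie' matches the inherited outcome exactly, so it is an inherited cognate, not a loan.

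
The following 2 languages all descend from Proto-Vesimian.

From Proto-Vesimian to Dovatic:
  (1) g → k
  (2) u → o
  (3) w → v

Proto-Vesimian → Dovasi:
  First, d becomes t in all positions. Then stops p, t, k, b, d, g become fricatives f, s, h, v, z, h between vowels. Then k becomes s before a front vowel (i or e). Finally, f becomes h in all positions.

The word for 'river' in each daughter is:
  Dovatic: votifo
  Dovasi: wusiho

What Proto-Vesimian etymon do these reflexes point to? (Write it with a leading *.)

*wutifo

Position 2: Dovatic has o, Dovasi has u. Dovasi preserves u here (none of its changes turn any other segment into u), so the proto-segment is *u.
Position 1: Dovatic has v, Dovasi has w. Dovasi preserves w here (none of its changes turn any other segment into w), so the proto-segment is *w.
Verify the candidate proto-form against each daughter:
Dovatic: *wutifo
  wutifo (rule 1 does not apply)
  wutifo → wotifo   [vowel merger]
  wotifo → votifo   [unconditioned shift]
  giving Dovatic votifo.
Dovasi: *wutifo
  wutifo (rule 1 does not apply)
  wutifo → wusifo   [intervocalic lenition]
  wusifo (rule 3 does not apply)
  wusifo → wusiho   [unconditioned shift]
  giving Dovasi wusiho.
*wutifo is the unique common source.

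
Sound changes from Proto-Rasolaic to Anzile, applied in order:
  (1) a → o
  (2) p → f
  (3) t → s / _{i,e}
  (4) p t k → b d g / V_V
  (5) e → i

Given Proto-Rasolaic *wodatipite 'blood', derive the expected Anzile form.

Anzile: *wodatipite
  wodatipite → wodotipite   [vowel merger]
  wodotipite → wodotifite   [unconditioned shift]
  wodotifite → wodosifise   [palatalisation]
  wodosifise (rule 4 does not apply)
  wodosifise → wodosifisi   [vowel merger]
  giving Anzile wodosifisi.

wodosifisi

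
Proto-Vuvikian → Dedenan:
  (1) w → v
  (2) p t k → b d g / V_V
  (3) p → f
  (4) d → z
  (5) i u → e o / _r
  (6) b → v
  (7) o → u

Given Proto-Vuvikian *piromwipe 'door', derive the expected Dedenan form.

ferumvive

Dedenan: *piromwipe
  piromwipe → piromvipe   [unconditioned shift]
  piromvipe → piromvibe   [intervocalic voicing]
  piromvibe → firomvibe   [unconditioned shift]
  firomvibe (rule 4 does not apply)
  firomvibe → feromvibe   [pre-rhotic lowering]
  feromvibe → feromvive   [unconditioned shift]
  feromvive → ferumvive   [vowel merger]
  giving Dedenan ferumvive.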